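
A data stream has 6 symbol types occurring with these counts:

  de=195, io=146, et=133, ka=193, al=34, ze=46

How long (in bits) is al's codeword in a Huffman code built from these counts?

Build the tree from the bottom:
al(34) + ze(46) → 80
80 + et(133) → 213
io(146) + ka(193) → 339
de(195) + 213 → 408
339 + 408 → 747
The subtree containing al is merged 4 times, so code length = 4.

4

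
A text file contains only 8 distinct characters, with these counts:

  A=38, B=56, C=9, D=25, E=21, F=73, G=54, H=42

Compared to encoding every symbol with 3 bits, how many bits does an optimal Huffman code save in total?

44

Fixed-length: 3 bits × 318 symbols = 954 bits.
Huffman merges:
C(9) + E(21) → 30
D(25) + 30 → 55
A(38) + H(42) → 80
G(54) + 55 → 109
B(56) + F(73) → 129
80 + 109 → 189
129 + 189 → 318
Huffman total = 30 + 55 + 80 + 109 + 129 + 189 + 318 = 910 bits.
Saving = 954 − 910 = 44 bits.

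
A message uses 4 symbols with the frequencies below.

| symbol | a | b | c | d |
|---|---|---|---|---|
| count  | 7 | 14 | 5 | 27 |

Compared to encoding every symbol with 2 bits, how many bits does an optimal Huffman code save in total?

Fixed-length: 2 bits × 53 symbols = 106 bits.
Huffman merges:
merge c(5) and a(7): 12
merge 12 and b(14): 26
merge 26 and d(27): 53
Huffman total = 12 + 26 + 53 = 91 bits.
Saving = 106 − 91 = 15 bits.

15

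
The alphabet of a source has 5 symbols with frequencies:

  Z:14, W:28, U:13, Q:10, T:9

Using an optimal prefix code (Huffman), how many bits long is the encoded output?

166

Merge the two smallest weights repeatedly:
combine T(9), Q(10) → 19
combine U(13), Z(14) → 27
combine 19, 27 → 46
combine W(28), 46 → 74
Each symbol's bit-cost is frequency × depth; summing gives 166 bits (equivalently 19 + 27 + 46 + 74).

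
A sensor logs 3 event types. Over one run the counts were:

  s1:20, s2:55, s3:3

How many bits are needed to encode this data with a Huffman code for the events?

Merge the two smallest weights repeatedly:
s3(3) + s1(20) → 23
23 + s2(55) → 78
Each symbol's bit-cost is frequency × depth; summing gives 101 bits (equivalently 23 + 78).

101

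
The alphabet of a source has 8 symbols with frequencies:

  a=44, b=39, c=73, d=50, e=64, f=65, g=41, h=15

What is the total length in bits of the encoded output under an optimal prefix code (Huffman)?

Build the Huffman tree bottom-up:
merge h(15) and b(39): 54
merge g(41) and a(44): 85
merge d(50) and 54: 104
merge e(64) and f(65): 129
merge c(73) and 85: 158
merge 104 and 129: 233
merge 158 and 233: 391
Each symbol's bit-cost is frequency × depth; summing gives 1154 bits (equivalently 54 + 85 + 104 + 129 + 158 + 233 + 391).

1154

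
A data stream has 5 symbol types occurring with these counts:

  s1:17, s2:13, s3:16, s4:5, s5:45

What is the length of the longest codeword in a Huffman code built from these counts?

Merge the two lowest-weight nodes at each step:
combine s4(5), s2(13) → 18
combine s3(16), s1(17) → 33
combine 18, 33 → 51
combine s5(45), 51 → 96
The first pair merged (s4, s2) ends up deepest, at depth 3.

3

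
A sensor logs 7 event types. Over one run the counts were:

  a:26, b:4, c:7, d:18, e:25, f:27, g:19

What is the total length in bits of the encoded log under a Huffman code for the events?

336

Build the Huffman tree bottom-up:
b(4) + c(7) → 11
11 + d(18) → 29
g(19) + e(25) → 44
a(26) + f(27) → 53
29 + 44 → 73
53 + 73 → 126
Each symbol's bit-cost is frequency × depth; summing gives 336 bits (equivalently 11 + 29 + 44 + 53 + 73 + 126).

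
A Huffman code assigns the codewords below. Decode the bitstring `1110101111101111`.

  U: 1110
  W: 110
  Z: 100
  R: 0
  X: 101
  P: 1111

Read left to right; each codeword is recognised as soon as it completes (prefix code):
  1110→U | 101→X | 1111→P | 0→R | 1111→P
Decoded message: UXPRP

UXPRP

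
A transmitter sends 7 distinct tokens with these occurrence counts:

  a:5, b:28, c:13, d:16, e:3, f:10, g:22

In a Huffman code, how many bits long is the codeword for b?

2

Repeatedly merge the two smallest:
e(3) + a(5) → 8
8 + f(10) → 18
c(13) + d(16) → 29
18 + g(22) → 40
b(28) + 29 → 57
40 + 57 → 97
b sits 2 levels below the root, so its codeword is 2 bits.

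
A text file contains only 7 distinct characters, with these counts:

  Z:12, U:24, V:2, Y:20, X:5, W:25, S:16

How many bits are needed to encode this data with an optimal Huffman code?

269

Greedily combine the two least-frequent nodes:
combine V(2), X(5) → 7
combine 7, Z(12) → 19
combine S(16), 19 → 35
combine Y(20), U(24) → 44
combine W(25), 35 → 60
combine 44, 60 → 104
Total encoded bits = sum of merged weights = 7 + 19 + 35 + 44 + 60 + 104 = 269.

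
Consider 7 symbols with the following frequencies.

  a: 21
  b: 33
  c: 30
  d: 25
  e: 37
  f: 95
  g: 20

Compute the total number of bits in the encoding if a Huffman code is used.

Merge the two smallest weights repeatedly:
combine g(20), a(21) → 41
combine d(25), c(30) → 55
combine b(33), e(37) → 70
combine 41, 55 → 96
combine 70, f(95) → 165
combine 96, 165 → 261
Each symbol's bit-cost is frequency × depth; summing gives 688 bits (equivalently 41 + 55 + 70 + 96 + 165 + 261).

688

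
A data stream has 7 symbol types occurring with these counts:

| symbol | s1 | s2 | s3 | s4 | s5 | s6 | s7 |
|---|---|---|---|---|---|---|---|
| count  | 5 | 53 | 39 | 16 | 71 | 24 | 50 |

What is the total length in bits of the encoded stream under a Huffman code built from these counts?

Greedily combine the two least-frequent nodes:
combine s1(5), s4(16) → 21
combine 21, s6(24) → 45
combine s3(39), 45 → 84
combine s7(50), s2(53) → 103
combine s5(71), 84 → 155
combine 103, 155 → 258
The encoded length is the sum of every internal node's weight: 21 + 45 + 84 + 103 + 155 + 258 = 666 bits.

666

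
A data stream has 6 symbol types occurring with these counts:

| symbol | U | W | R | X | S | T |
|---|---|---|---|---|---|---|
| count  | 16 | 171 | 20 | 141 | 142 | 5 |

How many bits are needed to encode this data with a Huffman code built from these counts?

Build the Huffman tree bottom-up:
T(5) + U(16) → 21
R(20) + 21 → 41
41 + X(141) → 182
S(142) + W(171) → 313
182 + 313 → 495
Total encoded bits = sum of merged weights = 21 + 41 + 182 + 313 + 495 = 1052.

1052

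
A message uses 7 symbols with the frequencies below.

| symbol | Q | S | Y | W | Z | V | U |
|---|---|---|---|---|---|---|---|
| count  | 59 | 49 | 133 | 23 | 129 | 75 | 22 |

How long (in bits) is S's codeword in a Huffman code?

Build the tree from the bottom:
U(22) + W(23) → 45
45 + S(49) → 94
Q(59) + V(75) → 134
94 + Z(129) → 223
Y(133) + 134 → 267
223 + 267 → 490
The subtree containing S is merged 3 times, so code length = 3.

3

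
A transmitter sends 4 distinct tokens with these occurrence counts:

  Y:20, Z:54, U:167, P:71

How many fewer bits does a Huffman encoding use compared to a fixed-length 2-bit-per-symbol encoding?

Fixed-length: 2 bits × 312 symbols = 624 bits.
Huffman merges:
combine Y(20), Z(54) → 74
combine P(71), 74 → 145
combine 145, U(167) → 312
Huffman total = 74 + 145 + 312 = 531 bits.
Saving = 624 − 531 = 93 bits.

93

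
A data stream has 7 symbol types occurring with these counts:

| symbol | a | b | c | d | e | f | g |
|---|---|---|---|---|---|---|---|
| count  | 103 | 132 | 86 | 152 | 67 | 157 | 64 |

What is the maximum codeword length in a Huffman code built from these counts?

Merge the two lowest-weight nodes at each step:
combine g(64), e(67) → 131
combine c(86), a(103) → 189
combine 131, b(132) → 263
combine d(152), f(157) → 309
combine 189, 263 → 452
combine 309, 452 → 761
The first pair merged (g, e) ends up deepest, at depth 4.

4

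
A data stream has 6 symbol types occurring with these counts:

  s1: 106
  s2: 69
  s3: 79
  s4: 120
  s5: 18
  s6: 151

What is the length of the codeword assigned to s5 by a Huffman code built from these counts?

Huffman merges, smallest pair first:
combine s5(18), s2(69) → 87
combine s3(79), 87 → 166
combine s1(106), s4(120) → 226
combine s6(151), 166 → 317
combine 226, 317 → 543
s5's leaf is at depth 4, giving a 4-bit codeword.

4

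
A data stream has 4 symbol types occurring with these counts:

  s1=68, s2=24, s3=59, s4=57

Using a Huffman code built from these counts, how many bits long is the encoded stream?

416

Greedily combine the two least-frequent nodes:
combine s2(24), s4(57) → 81
combine s3(59), s1(68) → 127
combine 81, 127 → 208
Each symbol's bit-cost is frequency × depth; summing gives 416 bits (equivalently 81 + 127 + 208).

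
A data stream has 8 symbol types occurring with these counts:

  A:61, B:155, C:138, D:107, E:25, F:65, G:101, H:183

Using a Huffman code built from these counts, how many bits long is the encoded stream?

Merge the two smallest weights repeatedly:
E(25) + A(61) → 86
F(65) + 86 → 151
G(101) + D(107) → 208
C(138) + 151 → 289
B(155) + H(183) → 338
208 + 289 → 497
338 + 497 → 835
The encoded length is the sum of every internal node's weight: 86 + 151 + 208 + 289 + 338 + 497 + 835 = 2404 bits.

2404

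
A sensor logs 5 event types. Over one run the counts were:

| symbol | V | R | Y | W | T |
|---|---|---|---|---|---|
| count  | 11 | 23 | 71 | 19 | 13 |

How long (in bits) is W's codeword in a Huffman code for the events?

Build the tree from the bottom:
combine V(11), T(13) → 24
combine W(19), R(23) → 42
combine 24, 42 → 66
combine 66, Y(71) → 137
The subtree containing W is merged 3 times, so code length = 3.

3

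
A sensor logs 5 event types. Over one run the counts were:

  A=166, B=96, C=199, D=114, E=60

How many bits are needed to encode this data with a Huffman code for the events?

Build the Huffman tree bottom-up:
merge E(60) and B(96): 156
merge D(114) and 156: 270
merge A(166) and C(199): 365
merge 270 and 365: 635
Total encoded bits = sum of merged weights = 156 + 270 + 365 + 635 = 1426.

1426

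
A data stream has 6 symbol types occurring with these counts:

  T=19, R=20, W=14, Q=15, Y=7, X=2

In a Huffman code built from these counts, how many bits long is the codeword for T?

2

Huffman merges, smallest pair first:
combine X(2), Y(7) → 9
combine 9, W(14) → 23
combine Q(15), T(19) → 34
combine R(20), 23 → 43
combine 34, 43 → 77
T's leaf is at depth 2, giving a 2-bit codeword.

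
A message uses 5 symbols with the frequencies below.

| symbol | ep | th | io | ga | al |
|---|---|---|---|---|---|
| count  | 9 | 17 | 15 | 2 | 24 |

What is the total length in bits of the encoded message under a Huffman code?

145

Merge the two smallest weights repeatedly:
combine ga(2), ep(9) → 11
combine 11, io(15) → 26
combine th(17), al(24) → 41
combine 26, 41 → 67
The encoded length is the sum of every internal node's weight: 11 + 26 + 41 + 67 = 145 bits.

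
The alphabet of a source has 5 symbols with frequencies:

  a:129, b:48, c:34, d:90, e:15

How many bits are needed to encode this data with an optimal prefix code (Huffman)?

Greedily combine the two least-frequent nodes:
merge e(15) and c(34): 49
merge b(48) and 49: 97
merge d(90) and 97: 187
merge a(129) and 187: 316
Total encoded bits = sum of merged weights = 49 + 97 + 187 + 316 = 649.

649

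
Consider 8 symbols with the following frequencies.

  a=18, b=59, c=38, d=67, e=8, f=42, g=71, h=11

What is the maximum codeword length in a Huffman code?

5

Merge the two lowest-weight nodes at each step:
combine e(8), h(11) → 19
combine a(18), 19 → 37
combine 37, c(38) → 75
combine f(42), b(59) → 101
combine d(67), g(71) → 138
combine 75, 101 → 176
combine 138, 176 → 314
Maximum depth reached is 5.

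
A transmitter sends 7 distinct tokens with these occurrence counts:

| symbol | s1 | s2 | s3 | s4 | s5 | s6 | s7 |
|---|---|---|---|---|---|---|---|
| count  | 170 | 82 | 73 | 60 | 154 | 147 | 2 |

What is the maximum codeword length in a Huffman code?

Merge the two lowest-weight nodes at each step:
s7(2) + s4(60) → 62
62 + s3(73) → 135
s2(82) + 135 → 217
s6(147) + s5(154) → 301
s1(170) + 217 → 387
301 + 387 → 688
Maximum depth reached is 5.

5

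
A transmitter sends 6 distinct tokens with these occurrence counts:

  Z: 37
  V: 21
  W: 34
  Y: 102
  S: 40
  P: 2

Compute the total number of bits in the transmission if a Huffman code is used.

Build the Huffman tree bottom-up:
merge P(2) and V(21): 23
merge 23 and W(34): 57
merge Z(37) and S(40): 77
merge 57 and 77: 134
merge Y(102) and 134: 236
Each symbol's bit-cost is frequency × depth; summing gives 527 bits (equivalently 23 + 57 + 77 + 134 + 236).

527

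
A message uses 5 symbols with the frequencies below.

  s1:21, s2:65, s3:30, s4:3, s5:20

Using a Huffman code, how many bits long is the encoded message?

Merge the two smallest weights repeatedly:
combine s4(3), s5(20) → 23
combine s1(21), 23 → 44
combine s3(30), 44 → 74
combine s2(65), 74 → 139
The encoded length is the sum of every internal node's weight: 23 + 44 + 74 + 139 = 280 bits.

280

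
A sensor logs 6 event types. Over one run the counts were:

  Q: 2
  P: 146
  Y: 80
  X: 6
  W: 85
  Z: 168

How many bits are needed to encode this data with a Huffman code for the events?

Merge the two smallest weights repeatedly:
Q(2) + X(6) → 8
8 + Y(80) → 88
W(85) + 88 → 173
P(146) + Z(168) → 314
173 + 314 → 487
The encoded length is the sum of every internal node's weight: 8 + 88 + 173 + 314 + 487 = 1070 bits.

1070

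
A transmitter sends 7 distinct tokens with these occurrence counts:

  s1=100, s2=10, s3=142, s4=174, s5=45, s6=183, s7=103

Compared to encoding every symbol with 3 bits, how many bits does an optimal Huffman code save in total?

Fixed-length: 3 bits × 757 symbols = 2271 bits.
Huffman merges:
s2(10) + s5(45) → 55
55 + s1(100) → 155
s7(103) + s3(142) → 245
155 + s4(174) → 329
s6(183) + 245 → 428
329 + 428 → 757
Huffman total = 55 + 155 + 245 + 329 + 428 + 757 = 1969 bits.
Saving = 2271 − 1969 = 302 bits.

302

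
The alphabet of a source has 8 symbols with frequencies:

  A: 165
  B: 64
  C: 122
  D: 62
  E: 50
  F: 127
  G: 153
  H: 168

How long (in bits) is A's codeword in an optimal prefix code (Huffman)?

Huffman merges, smallest pair first:
E(50) + D(62) → 112
B(64) + 112 → 176
C(122) + F(127) → 249
G(153) + A(165) → 318
H(168) + 176 → 344
249 + 318 → 567
344 + 567 → 911
A sits 3 levels below the root, so its codeword is 3 bits.

3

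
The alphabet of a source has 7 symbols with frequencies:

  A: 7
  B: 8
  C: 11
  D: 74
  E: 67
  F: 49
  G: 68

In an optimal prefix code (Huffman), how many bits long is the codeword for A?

5

Repeatedly merge the two smallest:
A(7) + B(8) → 15
C(11) + 15 → 26
26 + F(49) → 75
E(67) + G(68) → 135
D(74) + 75 → 149
135 + 149 → 284
A sits 5 levels below the root, so its codeword is 5 bits.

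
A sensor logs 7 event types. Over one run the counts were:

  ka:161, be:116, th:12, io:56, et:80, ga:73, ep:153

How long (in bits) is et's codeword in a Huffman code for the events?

3

Huffman merges, smallest pair first:
combine th(12), io(56) → 68
combine 68, ga(73) → 141
combine et(80), be(116) → 196
combine 141, ep(153) → 294
combine ka(161), 196 → 357
combine 294, 357 → 651
et's leaf is at depth 3, giving a 3-bit codeword.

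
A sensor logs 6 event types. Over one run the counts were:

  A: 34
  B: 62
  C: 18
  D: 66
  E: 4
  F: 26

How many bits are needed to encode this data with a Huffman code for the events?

Merge the two smallest weights repeatedly:
merge E(4) and C(18): 22
merge 22 and F(26): 48
merge A(34) and 48: 82
merge B(62) and D(66): 128
merge 82 and 128: 210
Total encoded bits = sum of merged weights = 22 + 48 + 82 + 128 + 210 = 490.

490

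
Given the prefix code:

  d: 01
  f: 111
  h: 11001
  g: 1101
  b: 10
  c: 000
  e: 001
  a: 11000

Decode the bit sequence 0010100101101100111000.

ededbha

Read left to right; each codeword is recognised as soon as it completes (prefix code):
  001→e | 01→d | 001→e | 01→d | 10→b | 11001→h | 11000→a
Decoded message: ededbha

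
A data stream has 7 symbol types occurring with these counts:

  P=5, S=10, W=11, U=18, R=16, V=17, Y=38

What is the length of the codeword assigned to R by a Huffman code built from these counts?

3

Repeatedly merge the two smallest:
P(5) + S(10) → 15
W(11) + 15 → 26
R(16) + V(17) → 33
U(18) + 26 → 44
33 + Y(38) → 71
44 + 71 → 115
R's leaf is at depth 3, giving a 3-bit codeword.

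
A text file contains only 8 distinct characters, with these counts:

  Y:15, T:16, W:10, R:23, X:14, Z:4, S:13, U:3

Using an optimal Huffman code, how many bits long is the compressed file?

Greedily combine the two least-frequent nodes:
combine U(3), Z(4) → 7
combine 7, W(10) → 17
combine S(13), X(14) → 27
combine Y(15), T(16) → 31
combine 17, R(23) → 40
combine 27, 31 → 58
combine 40, 58 → 98
Total encoded bits = sum of merged weights = 7 + 17 + 27 + 31 + 40 + 58 + 98 = 278.

278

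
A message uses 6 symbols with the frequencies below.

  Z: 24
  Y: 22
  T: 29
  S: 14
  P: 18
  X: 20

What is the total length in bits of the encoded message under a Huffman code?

Merge the two smallest weights repeatedly:
S(14) + P(18) → 32
X(20) + Y(22) → 42
Z(24) + T(29) → 53
32 + 42 → 74
53 + 74 → 127
Each symbol's bit-cost is frequency × depth; summing gives 328 bits (equivalently 32 + 42 + 53 + 74 + 127).

328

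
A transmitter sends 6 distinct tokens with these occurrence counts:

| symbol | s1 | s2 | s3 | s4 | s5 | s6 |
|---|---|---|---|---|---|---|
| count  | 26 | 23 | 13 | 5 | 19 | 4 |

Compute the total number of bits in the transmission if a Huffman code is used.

211

Merge the two smallest weights repeatedly:
combine s6(4), s4(5) → 9
combine 9, s3(13) → 22
combine s5(19), 22 → 41
combine s2(23), s1(26) → 49
combine 41, 49 → 90
The encoded length is the sum of every internal node's weight: 9 + 22 + 41 + 49 + 90 = 211 bits.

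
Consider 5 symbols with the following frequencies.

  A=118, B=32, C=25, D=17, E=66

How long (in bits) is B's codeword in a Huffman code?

3

Build the tree from the bottom:
combine D(17), C(25) → 42
combine B(32), 42 → 74
combine E(66), 74 → 140
combine A(118), 140 → 258
The subtree containing B is merged 3 times, so code length = 3.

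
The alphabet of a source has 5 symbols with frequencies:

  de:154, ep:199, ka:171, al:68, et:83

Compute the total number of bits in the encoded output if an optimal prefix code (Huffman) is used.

Greedily combine the two least-frequent nodes:
al(68) + et(83) → 151
151 + de(154) → 305
ka(171) + ep(199) → 370
305 + 370 → 675
Each symbol's bit-cost is frequency × depth; summing gives 1501 bits (equivalently 151 + 305 + 370 + 675).

1501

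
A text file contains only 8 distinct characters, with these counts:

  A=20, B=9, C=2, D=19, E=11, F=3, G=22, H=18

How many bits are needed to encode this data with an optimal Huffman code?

Merge the two smallest weights repeatedly:
combine C(2), F(3) → 5
combine 5, B(9) → 14
combine E(11), 14 → 25
combine H(18), D(19) → 37
combine A(20), G(22) → 42
combine 25, 37 → 62
combine 42, 62 → 104
The encoded length is the sum of every internal node's weight: 5 + 14 + 25 + 37 + 42 + 62 + 104 = 289 bits.

289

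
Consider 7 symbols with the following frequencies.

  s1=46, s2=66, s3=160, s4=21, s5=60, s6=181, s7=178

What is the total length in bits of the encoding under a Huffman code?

Merge the two smallest weights repeatedly:
combine s4(21), s1(46) → 67
combine s5(60), s2(66) → 126
combine 67, 126 → 193
combine s3(160), s7(178) → 338
combine s6(181), 193 → 374
combine 338, 374 → 712
Total encoded bits = sum of merged weights = 67 + 126 + 193 + 338 + 374 + 712 = 1810.

1810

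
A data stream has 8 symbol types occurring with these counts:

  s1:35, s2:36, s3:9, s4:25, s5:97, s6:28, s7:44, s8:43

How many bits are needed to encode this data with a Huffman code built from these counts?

888

Merge the two smallest weights repeatedly:
s3(9) + s4(25) → 34
s6(28) + 34 → 62
s1(35) + s2(36) → 71
s8(43) + s7(44) → 87
62 + 71 → 133
87 + s5(97) → 184
133 + 184 → 317
Total encoded bits = sum of merged weights = 34 + 62 + 71 + 87 + 133 + 184 + 317 = 888.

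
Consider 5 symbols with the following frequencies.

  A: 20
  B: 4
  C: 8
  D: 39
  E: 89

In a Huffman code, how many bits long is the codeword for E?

1

Build the tree from the bottom:
B(4) + C(8) → 12
12 + A(20) → 32
32 + D(39) → 71
71 + E(89) → 160
E is merged only at the final step, so code length = 1.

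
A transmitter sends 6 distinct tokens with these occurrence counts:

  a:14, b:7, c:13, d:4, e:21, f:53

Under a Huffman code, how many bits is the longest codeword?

Merge the two lowest-weight nodes at each step:
merge d(4) and b(7): 11
merge 11 and c(13): 24
merge a(14) and e(21): 35
merge 24 and 35: 59
merge f(53) and 59: 112
The first pair merged (d, b) ends up deepest, at depth 4.

4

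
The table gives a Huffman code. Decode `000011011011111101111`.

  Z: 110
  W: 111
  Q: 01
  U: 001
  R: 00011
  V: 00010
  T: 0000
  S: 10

TZZWWQW

Read left to right; each codeword is recognised as soon as it completes (prefix code):
  0000→T | 110→Z | 110→Z | 111→W | 111→W | 01→Q | 111→W
Decoded message: TZZWWQW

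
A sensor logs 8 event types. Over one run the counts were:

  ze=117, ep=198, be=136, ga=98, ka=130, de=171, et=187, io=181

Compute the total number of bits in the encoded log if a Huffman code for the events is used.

Greedily combine the two least-frequent nodes:
ga(98) + ze(117) → 215
ka(130) + be(136) → 266
de(171) + io(181) → 352
et(187) + ep(198) → 385
215 + 266 → 481
352 + 385 → 737
481 + 737 → 1218
Each symbol's bit-cost is frequency × depth; summing gives 3654 bits (equivalently 215 + 266 + 352 + 385 + 481 + 737 + 1218).

3654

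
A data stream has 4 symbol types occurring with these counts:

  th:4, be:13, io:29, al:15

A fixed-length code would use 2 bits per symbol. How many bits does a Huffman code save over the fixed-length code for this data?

Fixed-length: 2 bits × 61 symbols = 122 bits.
Huffman merges:
merge th(4) and be(13): 17
merge al(15) and 17: 32
merge io(29) and 32: 61
Huffman total = 17 + 32 + 61 = 110 bits.
Saving = 122 − 110 = 12 bits.

12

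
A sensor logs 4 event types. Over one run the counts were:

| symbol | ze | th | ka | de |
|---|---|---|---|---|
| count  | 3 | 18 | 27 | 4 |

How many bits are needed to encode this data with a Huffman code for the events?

Build the Huffman tree bottom-up:
ze(3) + de(4) → 7
7 + th(18) → 25
25 + ka(27) → 52
Total encoded bits = sum of merged weights = 7 + 25 + 52 = 84.

84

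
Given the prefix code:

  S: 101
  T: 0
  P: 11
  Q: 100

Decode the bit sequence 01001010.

Read left to right; each codeword is recognised as soon as it completes (prefix code):
  0→T | 100→Q | 101→S | 0→T
Decoded message: TQST

TQST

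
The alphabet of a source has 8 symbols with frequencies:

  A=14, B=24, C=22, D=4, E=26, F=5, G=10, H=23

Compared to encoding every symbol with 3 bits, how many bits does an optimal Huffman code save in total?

22

Fixed-length: 3 bits × 128 symbols = 384 bits.
Huffman merges:
merge D(4) and F(5): 9
merge 9 and G(10): 19
merge A(14) and 19: 33
merge C(22) and H(23): 45
merge B(24) and E(26): 50
merge 33 and 45: 78
merge 50 and 78: 128
Huffman total = 9 + 19 + 33 + 45 + 50 + 78 + 128 = 362 bits.
Saving = 384 − 362 = 22 bits.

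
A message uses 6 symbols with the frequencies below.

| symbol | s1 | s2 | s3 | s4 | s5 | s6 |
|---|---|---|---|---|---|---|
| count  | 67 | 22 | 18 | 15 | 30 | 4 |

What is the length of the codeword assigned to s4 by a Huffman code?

Repeatedly merge the two smallest:
s6(4) + s4(15) → 19
s3(18) + 19 → 37
s2(22) + s5(30) → 52
37 + 52 → 89
s1(67) + 89 → 156
s4's leaf is at depth 4, giving a 4-bit codeword.

4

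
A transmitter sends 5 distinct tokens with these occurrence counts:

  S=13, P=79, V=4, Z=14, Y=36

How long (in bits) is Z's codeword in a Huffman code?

Build the tree from the bottom:
merge V(4) and S(13): 17
merge Z(14) and 17: 31
merge 31 and Y(36): 67
merge 67 and P(79): 146
Z's leaf is at depth 3, giving a 3-bit codeword.

3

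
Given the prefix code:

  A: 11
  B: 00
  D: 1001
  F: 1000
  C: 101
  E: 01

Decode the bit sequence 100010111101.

FCAC

Read left to right; each codeword is recognised as soon as it completes (prefix code):
  1000→F | 101→C | 11→A | 101→C
Decoded message: FCAC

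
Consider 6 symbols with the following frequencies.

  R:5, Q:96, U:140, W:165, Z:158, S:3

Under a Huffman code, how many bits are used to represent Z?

2

Build the tree from the bottom:
combine S(3), R(5) → 8
combine 8, Q(96) → 104
combine 104, U(140) → 244
combine Z(158), W(165) → 323
combine 244, 323 → 567
Z's leaf is at depth 2, giving a 2-bit codeword.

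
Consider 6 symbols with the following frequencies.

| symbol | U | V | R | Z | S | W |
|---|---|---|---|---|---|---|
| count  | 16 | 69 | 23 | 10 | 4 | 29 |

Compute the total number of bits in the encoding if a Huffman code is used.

329

Greedily combine the two least-frequent nodes:
combine S(4), Z(10) → 14
combine 14, U(16) → 30
combine R(23), W(29) → 52
combine 30, 52 → 82
combine V(69), 82 → 151
The encoded length is the sum of every internal node's weight: 14 + 30 + 52 + 82 + 151 = 329 bits.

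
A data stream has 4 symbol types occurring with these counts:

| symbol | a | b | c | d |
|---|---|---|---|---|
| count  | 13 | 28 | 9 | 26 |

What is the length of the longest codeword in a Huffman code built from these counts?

3

Merge the two lowest-weight nodes at each step:
c(9) + a(13) → 22
22 + d(26) → 48
b(28) + 48 → 76
Maximum depth reached is 3.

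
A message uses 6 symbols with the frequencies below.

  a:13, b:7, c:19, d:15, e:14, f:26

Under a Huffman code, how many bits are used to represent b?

Repeatedly merge the two smallest:
combine b(7), a(13) → 20
combine e(14), d(15) → 29
combine c(19), 20 → 39
combine f(26), 29 → 55
combine 39, 55 → 94
The subtree containing b is merged 3 times, so code length = 3.

3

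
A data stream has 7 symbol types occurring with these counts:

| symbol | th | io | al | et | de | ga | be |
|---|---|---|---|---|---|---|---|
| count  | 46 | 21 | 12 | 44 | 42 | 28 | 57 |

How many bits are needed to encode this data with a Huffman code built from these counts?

Merge the two smallest weights repeatedly:
combine al(12), io(21) → 33
combine ga(28), 33 → 61
combine de(42), et(44) → 86
combine th(46), be(57) → 103
combine 61, 86 → 147
combine 103, 147 → 250
Each symbol's bit-cost is frequency × depth; summing gives 680 bits (equivalently 33 + 61 + 86 + 103 + 147 + 250).

680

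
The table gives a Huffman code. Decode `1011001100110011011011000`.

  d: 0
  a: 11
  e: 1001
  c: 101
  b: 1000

Read left to right; each codeword is recognised as soon as it completes (prefix code):
  101→c | 1001→e | 1001→e | 1001→e | 101→c | 101→c | 1000→b
Decoded message: ceeeccb

ceeeccb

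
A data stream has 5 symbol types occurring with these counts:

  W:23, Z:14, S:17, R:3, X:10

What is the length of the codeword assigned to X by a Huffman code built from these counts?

3

Repeatedly merge the two smallest:
combine R(3), X(10) → 13
combine 13, Z(14) → 27
combine S(17), W(23) → 40
combine 27, 40 → 67
The subtree containing X is merged 3 times, so code length = 3.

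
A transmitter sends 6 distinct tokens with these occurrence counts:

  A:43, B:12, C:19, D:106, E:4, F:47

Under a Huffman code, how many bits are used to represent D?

1

Huffman merges, smallest pair first:
E(4) + B(12) → 16
16 + C(19) → 35
35 + A(43) → 78
F(47) + 78 → 125
D(106) + 125 → 231
D sits one level below the root: a 1-bit codeword.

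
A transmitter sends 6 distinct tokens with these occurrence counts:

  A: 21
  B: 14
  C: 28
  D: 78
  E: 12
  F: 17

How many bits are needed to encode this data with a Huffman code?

380

Greedily combine the two least-frequent nodes:
merge E(12) and B(14): 26
merge F(17) and A(21): 38
merge 26 and C(28): 54
merge 38 and 54: 92
merge D(78) and 92: 170
Each symbol's bit-cost is frequency × depth; summing gives 380 bits (equivalently 26 + 38 + 54 + 92 + 170).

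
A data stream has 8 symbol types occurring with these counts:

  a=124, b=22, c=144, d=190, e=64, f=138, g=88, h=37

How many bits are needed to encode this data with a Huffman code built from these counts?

2269

Build the Huffman tree bottom-up:
combine b(22), h(37) → 59
combine 59, e(64) → 123
combine g(88), 123 → 211
combine a(124), f(138) → 262
combine c(144), d(190) → 334
combine 211, 262 → 473
combine 334, 473 → 807
Total encoded bits = sum of merged weights = 59 + 123 + 211 + 262 + 334 + 473 + 807 = 2269.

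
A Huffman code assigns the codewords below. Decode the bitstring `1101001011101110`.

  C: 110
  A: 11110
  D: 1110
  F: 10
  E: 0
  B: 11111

Read left to right; each codeword is recognised as soon as it completes (prefix code):
  110→C | 10→F | 0→E | 10→F | 1110→D | 1110→D
Decoded message: CFEFDD

CFEFDD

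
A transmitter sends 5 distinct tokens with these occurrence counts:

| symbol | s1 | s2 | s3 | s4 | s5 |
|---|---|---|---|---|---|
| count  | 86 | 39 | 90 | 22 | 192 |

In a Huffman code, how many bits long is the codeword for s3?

Huffman merges, smallest pair first:
merge s4(22) and s2(39): 61
merge 61 and s1(86): 147
merge s3(90) and 147: 237
merge s5(192) and 237: 429
s3 sits 2 levels below the root, so its codeword is 2 bits.

2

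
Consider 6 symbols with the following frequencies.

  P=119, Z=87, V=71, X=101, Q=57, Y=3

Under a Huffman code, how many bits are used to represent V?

Huffman merges, smallest pair first:
combine Y(3), Q(57) → 60
combine 60, V(71) → 131
combine Z(87), X(101) → 188
combine P(119), 131 → 250
combine 188, 250 → 438
V sits 3 levels below the root, so its codeword is 3 bits.

3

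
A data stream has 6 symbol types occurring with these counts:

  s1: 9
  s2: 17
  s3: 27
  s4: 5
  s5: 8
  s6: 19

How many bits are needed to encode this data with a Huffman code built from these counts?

Merge the two smallest weights repeatedly:
combine s4(5), s5(8) → 13
combine s1(9), 13 → 22
combine s2(17), s6(19) → 36
combine 22, s3(27) → 49
combine 36, 49 → 85
Total encoded bits = sum of merged weights = 13 + 22 + 36 + 49 + 85 = 205.

205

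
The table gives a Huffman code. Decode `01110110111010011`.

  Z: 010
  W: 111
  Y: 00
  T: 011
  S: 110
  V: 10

TVSWZT

Read left to right; each codeword is recognised as soon as it completes (prefix code):
  011→T | 10→V | 110→S | 111→W | 010→Z | 011→T
Decoded message: TVSWZT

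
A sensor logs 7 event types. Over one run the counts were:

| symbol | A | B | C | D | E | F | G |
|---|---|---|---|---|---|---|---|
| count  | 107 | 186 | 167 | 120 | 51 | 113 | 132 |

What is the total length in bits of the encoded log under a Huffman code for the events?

2433

Greedily combine the two least-frequent nodes:
merge E(51) and A(107): 158
merge F(113) and D(120): 233
merge G(132) and 158: 290
merge C(167) and B(186): 353
merge 233 and 290: 523
merge 353 and 523: 876
Total encoded bits = sum of merged weights = 158 + 233 + 290 + 353 + 523 + 876 = 2433.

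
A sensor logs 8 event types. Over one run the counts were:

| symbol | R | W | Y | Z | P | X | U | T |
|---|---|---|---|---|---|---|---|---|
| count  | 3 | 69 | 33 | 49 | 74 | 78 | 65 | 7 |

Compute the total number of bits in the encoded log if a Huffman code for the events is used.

1035

Build the Huffman tree bottom-up:
R(3) + T(7) → 10
10 + Y(33) → 43
43 + Z(49) → 92
U(65) + W(69) → 134
P(74) + X(78) → 152
92 + 134 → 226
152 + 226 → 378
The encoded length is the sum of every internal node's weight: 10 + 43 + 92 + 134 + 152 + 226 + 378 = 1035 bits.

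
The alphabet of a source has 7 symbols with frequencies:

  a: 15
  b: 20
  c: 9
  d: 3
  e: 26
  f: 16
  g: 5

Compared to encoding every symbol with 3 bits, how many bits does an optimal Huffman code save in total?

38

Fixed-length: 3 bits × 94 symbols = 282 bits.
Huffman merges:
combine d(3), g(5) → 8
combine 8, c(9) → 17
combine a(15), f(16) → 31
combine 17, b(20) → 37
combine e(26), 31 → 57
combine 37, 57 → 94
Huffman total = 8 + 17 + 31 + 37 + 57 + 94 = 244 bits.
Saving = 282 − 244 = 38 bits.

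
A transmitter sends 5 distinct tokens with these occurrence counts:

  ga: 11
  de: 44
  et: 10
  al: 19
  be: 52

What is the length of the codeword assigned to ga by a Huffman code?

4

Huffman merges, smallest pair first:
merge et(10) and ga(11): 21
merge al(19) and 21: 40
merge 40 and de(44): 84
merge be(52) and 84: 136
ga sits 4 levels below the root, so its codeword is 4 bits.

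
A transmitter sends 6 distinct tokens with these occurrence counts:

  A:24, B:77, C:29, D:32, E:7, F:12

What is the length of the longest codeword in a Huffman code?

4

Merge the two lowest-weight nodes at each step:
combine E(7), F(12) → 19
combine 19, A(24) → 43
combine C(29), D(32) → 61
combine 43, 61 → 104
combine B(77), 104 → 181
Maximum depth reached is 4.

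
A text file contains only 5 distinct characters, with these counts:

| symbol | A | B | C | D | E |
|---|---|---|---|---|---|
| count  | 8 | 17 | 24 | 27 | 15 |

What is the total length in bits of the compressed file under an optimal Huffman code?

205

Build the Huffman tree bottom-up:
combine A(8), E(15) → 23
combine B(17), 23 → 40
combine C(24), D(27) → 51
combine 40, 51 → 91
Total encoded bits = sum of merged weights = 23 + 40 + 51 + 91 = 205.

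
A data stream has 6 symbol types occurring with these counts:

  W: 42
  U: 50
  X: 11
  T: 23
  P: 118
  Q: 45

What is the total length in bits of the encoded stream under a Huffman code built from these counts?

665

Merge the two smallest weights repeatedly:
merge X(11) and T(23): 34
merge 34 and W(42): 76
merge Q(45) and U(50): 95
merge 76 and 95: 171
merge P(118) and 171: 289
Each symbol's bit-cost is frequency × depth; summing gives 665 bits (equivalently 34 + 76 + 95 + 171 + 289).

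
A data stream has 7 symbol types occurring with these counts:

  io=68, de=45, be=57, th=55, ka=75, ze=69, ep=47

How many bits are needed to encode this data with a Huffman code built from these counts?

1173

Build the Huffman tree bottom-up:
de(45) + ep(47) → 92
th(55) + be(57) → 112
io(68) + ze(69) → 137
ka(75) + 92 → 167
112 + 137 → 249
167 + 249 → 416
Each symbol's bit-cost is frequency × depth; summing gives 1173 bits (equivalently 92 + 112 + 137 + 167 + 249 + 416).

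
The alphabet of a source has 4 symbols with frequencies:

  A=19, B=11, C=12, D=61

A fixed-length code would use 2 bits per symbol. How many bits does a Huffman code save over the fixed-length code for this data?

Fixed-length: 2 bits × 103 symbols = 206 bits.
Huffman merges:
combine B(11), C(12) → 23
combine A(19), 23 → 42
combine 42, D(61) → 103
Huffman total = 23 + 42 + 103 = 168 bits.
Saving = 206 − 168 = 38 bits.

38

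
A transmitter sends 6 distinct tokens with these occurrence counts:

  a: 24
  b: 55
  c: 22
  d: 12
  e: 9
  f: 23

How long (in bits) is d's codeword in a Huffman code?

4

Huffman merges, smallest pair first:
combine e(9), d(12) → 21
combine 21, c(22) → 43
combine f(23), a(24) → 47
combine 43, 47 → 90
combine b(55), 90 → 145
d's leaf is at depth 4, giving a 4-bit codeword.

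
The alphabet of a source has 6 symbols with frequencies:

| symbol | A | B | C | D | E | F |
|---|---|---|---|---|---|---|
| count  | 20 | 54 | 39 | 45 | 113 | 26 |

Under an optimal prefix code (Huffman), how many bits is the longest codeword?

Merge the two lowest-weight nodes at each step:
A(20) + F(26) → 46
C(39) + D(45) → 84
46 + B(54) → 100
84 + 100 → 184
E(113) + 184 → 297
The first pair merged (A, F) ends up deepest, at depth 4.

4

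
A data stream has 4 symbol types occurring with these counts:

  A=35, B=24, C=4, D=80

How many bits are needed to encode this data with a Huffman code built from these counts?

Greedily combine the two least-frequent nodes:
combine C(4), B(24) → 28
combine 28, A(35) → 63
combine 63, D(80) → 143
Total encoded bits = sum of merged weights = 28 + 63 + 143 = 234.

234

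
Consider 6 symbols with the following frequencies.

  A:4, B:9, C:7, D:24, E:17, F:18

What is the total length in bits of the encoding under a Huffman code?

189

Greedily combine the two least-frequent nodes:
merge A(4) and C(7): 11
merge B(9) and 11: 20
merge E(17) and F(18): 35
merge 20 and D(24): 44
merge 35 and 44: 79
Each symbol's bit-cost is frequency × depth; summing gives 189 bits (equivalently 11 + 20 + 35 + 44 + 79).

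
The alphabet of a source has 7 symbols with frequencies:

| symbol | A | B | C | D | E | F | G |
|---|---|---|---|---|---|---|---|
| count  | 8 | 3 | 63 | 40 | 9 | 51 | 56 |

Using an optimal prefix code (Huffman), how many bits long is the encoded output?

Merge the two smallest weights repeatedly:
combine B(3), A(8) → 11
combine E(9), 11 → 20
combine 20, D(40) → 60
combine F(51), G(56) → 107
combine 60, C(63) → 123
combine 107, 123 → 230
Each symbol's bit-cost is frequency × depth; summing gives 551 bits (equivalently 11 + 20 + 60 + 107 + 123 + 230).

551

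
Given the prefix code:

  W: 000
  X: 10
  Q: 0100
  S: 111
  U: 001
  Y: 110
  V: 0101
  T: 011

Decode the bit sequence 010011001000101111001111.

Read left to right; each codeword is recognised as soon as it completes (prefix code):
  0100→Q | 110→Y | 0100→Q | 0101→V | 111→S | 001→U | 111→S
Decoded message: QYQVSUS

QYQVSUS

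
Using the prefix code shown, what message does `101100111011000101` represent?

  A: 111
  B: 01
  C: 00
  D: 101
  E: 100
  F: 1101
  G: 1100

Read left to right; each codeword is recognised as soon as it completes (prefix code):
  101→D | 100→E | 111→A | 01→B | 100→E | 01→B | 01→B
Decoded message: DEABEBB

DEABEBB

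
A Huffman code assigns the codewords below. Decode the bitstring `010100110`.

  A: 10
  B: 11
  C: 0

CAACBC

Read left to right; each codeword is recognised as soon as it completes (prefix code):
  0→C | 10→A | 10→A | 0→C | 11→B | 0→C
Decoded message: CAACBC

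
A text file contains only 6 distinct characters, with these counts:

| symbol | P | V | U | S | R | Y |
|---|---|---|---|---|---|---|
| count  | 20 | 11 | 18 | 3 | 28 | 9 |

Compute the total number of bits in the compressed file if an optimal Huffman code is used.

213

Greedily combine the two least-frequent nodes:
merge S(3) and Y(9): 12
merge V(11) and 12: 23
merge U(18) and P(20): 38
merge 23 and R(28): 51
merge 38 and 51: 89
Each symbol's bit-cost is frequency × depth; summing gives 213 bits (equivalently 12 + 23 + 38 + 51 + 89).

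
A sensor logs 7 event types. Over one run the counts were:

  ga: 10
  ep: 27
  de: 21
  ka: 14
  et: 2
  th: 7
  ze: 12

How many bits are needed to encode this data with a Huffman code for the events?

Greedily combine the two least-frequent nodes:
et(2) + th(7) → 9
9 + ga(10) → 19
ze(12) + ka(14) → 26
19 + de(21) → 40
26 + ep(27) → 53
40 + 53 → 93
Total encoded bits = sum of merged weights = 9 + 19 + 26 + 40 + 53 + 93 = 240.

240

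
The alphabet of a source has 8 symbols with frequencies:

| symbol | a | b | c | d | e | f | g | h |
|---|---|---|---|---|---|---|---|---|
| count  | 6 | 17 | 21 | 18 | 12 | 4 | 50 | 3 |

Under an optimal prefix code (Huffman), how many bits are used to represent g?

1

Repeatedly merge the two smallest:
h(3) + f(4) → 7
a(6) + 7 → 13
e(12) + 13 → 25
b(17) + d(18) → 35
c(21) + 25 → 46
35 + 46 → 81
g(50) + 81 → 131
g sits one level below the root: a 1-bit codeword.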